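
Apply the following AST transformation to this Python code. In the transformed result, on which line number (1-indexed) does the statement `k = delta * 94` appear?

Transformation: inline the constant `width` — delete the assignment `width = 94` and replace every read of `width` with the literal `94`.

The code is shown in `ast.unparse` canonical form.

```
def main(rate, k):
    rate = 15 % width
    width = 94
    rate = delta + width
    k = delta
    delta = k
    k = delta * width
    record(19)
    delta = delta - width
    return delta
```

Transformed code:
def main(rate, k):
    rate = 15 % 94
    rate = delta + 94
    k = delta
    delta = k
    k = delta * 94
    record(19)
    delta = delta - 94
    return delta

6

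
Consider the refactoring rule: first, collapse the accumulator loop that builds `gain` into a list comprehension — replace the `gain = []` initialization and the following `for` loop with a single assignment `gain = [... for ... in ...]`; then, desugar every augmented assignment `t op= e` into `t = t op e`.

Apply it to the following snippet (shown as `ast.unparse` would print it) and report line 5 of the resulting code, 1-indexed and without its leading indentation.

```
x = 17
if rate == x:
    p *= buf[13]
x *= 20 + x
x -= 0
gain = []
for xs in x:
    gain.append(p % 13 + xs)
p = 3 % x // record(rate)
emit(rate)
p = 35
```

Transformed code:
x = 17
if rate == x:
    p = p * buf[13]
x = x * (20 + x)
x = x - 0
gain = [p % 13 + xs for xs in x]
p = 3 % x // record(rate)
emit(rate)
p = 35

x = x - 0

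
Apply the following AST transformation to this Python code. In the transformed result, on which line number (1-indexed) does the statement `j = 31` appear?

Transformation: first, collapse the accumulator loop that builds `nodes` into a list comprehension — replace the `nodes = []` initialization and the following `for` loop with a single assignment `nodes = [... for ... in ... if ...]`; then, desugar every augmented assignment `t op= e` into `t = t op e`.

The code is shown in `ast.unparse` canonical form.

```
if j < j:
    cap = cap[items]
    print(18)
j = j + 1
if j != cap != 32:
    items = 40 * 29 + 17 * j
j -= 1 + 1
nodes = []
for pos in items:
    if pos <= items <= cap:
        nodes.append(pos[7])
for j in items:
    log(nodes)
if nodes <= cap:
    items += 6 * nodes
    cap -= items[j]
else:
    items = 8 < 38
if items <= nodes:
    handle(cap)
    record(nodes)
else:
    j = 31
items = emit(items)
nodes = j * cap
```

20

Transformed code:
if j < j:
    cap = cap[items]
    print(18)
j = j + 1
if j != cap != 32:
    items = 40 * 29 + 17 * j
j = j - (1 + 1)
nodes = [pos[7] for pos in items if pos <= items <= cap]
for j in items:
    log(nodes)
if nodes <= cap:
    items = items + 6 * nodes
    cap = cap - items[j]
else:
    items = 8 < 38
if items <= nodes:
    handle(cap)
    record(nodes)
else:
    j = 31
items = emit(items)
nodes = j * cap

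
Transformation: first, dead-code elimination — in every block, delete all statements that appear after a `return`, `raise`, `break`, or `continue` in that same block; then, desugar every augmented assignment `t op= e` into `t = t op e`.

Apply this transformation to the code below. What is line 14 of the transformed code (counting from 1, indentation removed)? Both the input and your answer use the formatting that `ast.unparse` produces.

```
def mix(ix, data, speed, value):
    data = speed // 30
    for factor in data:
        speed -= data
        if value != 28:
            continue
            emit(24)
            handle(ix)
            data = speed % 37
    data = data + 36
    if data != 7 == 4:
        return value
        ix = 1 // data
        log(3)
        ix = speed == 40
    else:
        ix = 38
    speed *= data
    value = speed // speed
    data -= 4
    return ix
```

Transformed code:
def mix(ix, data, speed, value):
    data = speed // 30
    for factor in data:
        speed = speed - data
        if value != 28:
            continue
    data = data + 36
    if data != 7 == 4:
        return value
    else:
        ix = 38
    speed = speed * data
    value = speed // speed
    data = data - 4
    return ix

data = data - 4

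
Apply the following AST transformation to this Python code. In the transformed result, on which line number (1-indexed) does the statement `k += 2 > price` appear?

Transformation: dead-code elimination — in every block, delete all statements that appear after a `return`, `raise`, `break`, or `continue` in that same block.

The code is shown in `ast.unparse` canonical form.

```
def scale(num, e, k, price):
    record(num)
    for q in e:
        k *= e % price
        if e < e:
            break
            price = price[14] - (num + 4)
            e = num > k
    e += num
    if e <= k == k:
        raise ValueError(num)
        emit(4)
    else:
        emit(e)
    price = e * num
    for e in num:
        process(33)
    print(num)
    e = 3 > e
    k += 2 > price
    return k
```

Transformed code:
def scale(num, e, k, price):
    record(num)
    for q in e:
        k *= e % price
        if e < e:
            break
    e += num
    if e <= k == k:
        raise ValueError(num)
    else:
        emit(e)
    price = e * num
    for e in num:
        process(33)
    print(num)
    e = 3 > e
    k += 2 > price
    return k

17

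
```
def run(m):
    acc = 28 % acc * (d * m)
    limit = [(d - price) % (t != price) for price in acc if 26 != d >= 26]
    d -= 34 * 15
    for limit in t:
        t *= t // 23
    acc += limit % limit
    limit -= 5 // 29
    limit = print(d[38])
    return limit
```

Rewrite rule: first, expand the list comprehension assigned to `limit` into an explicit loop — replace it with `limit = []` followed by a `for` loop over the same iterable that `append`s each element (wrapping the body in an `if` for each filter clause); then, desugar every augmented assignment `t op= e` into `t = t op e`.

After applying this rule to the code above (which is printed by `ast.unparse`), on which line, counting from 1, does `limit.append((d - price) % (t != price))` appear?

6

Transformed code:
def run(m):
    acc = 28 % acc * (d * m)
    limit = []
    for price in acc:
        if 26 != d >= 26:
            limit.append((d - price) % (t != price))
    d = d - 34 * 15
    for limit in t:
        t = t * (t // 23)
    acc = acc + limit % limit
    limit = limit - 5 // 29
    limit = print(d[38])
    return limit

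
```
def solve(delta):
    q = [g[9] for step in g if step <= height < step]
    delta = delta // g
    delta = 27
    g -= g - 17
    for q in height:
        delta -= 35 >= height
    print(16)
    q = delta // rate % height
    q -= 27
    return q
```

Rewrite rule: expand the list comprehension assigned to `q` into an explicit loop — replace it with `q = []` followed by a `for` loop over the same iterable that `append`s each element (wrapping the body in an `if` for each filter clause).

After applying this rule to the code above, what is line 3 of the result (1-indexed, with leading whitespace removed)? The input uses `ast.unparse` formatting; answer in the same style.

Transformed code:
def solve(delta):
    q = []
    for step in g:
        if step <= height < step:
            q.append(g[9])
    delta = delta // g
    delta = 27
    g -= g - 17
    for q in height:
        delta -= 35 >= height
    print(16)
    q = delta // rate % height
    q -= 27
    return q

for step in g:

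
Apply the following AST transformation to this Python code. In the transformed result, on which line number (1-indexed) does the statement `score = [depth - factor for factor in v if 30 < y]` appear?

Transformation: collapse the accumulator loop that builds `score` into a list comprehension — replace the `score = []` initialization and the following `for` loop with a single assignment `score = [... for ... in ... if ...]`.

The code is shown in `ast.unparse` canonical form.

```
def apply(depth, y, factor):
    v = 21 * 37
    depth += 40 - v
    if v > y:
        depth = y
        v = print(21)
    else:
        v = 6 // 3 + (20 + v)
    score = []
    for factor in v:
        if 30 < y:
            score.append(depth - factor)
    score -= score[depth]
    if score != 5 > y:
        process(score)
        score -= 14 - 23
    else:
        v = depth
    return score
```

Transformed code:
def apply(depth, y, factor):
    v = 21 * 37
    depth += 40 - v
    if v > y:
        depth = y
        v = print(21)
    else:
        v = 6 // 3 + (20 + v)
    score = [depth - factor for factor in v if 30 < y]
    score -= score[depth]
    if score != 5 > y:
        process(score)
        score -= 14 - 23
    else:
        v = depth
    return score

9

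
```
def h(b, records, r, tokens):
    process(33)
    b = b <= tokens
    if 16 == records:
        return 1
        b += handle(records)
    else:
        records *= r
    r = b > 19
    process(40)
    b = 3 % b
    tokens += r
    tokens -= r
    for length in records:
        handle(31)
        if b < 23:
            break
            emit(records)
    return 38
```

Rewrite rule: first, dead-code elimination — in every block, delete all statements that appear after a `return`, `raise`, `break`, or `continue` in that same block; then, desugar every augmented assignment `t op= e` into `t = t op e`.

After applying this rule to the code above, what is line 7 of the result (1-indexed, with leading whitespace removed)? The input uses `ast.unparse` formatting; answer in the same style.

Transformed code:
def h(b, records, r, tokens):
    process(33)
    b = b <= tokens
    if 16 == records:
        return 1
    else:
        records = records * r
    r = b > 19
    process(40)
    b = 3 % b
    tokens = tokens + r
    tokens = tokens - r
    for length in records:
        handle(31)
        if b < 23:
            break
    return 38

records = records * r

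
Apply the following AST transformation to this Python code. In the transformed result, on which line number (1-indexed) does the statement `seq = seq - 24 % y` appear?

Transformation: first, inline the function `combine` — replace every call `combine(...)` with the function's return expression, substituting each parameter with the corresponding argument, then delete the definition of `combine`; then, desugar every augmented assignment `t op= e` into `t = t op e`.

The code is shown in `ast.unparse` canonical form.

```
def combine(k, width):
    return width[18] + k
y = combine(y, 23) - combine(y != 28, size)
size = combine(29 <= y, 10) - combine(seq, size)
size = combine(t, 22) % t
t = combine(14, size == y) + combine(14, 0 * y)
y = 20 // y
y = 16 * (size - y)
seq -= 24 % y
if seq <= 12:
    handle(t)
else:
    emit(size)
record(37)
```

7

Transformed code:
y = 23[18] + y - (size[18] + (y != 28))
size = 10[18] + (29 <= y) - (size[18] + seq)
size = (22[18] + t) % t
t = (size == y)[18] + 14 + ((0 * y)[18] + 14)
y = 20 // y
y = 16 * (size - y)
seq = seq - 24 % y
if seq <= 12:
    handle(t)
else:
    emit(size)
record(37)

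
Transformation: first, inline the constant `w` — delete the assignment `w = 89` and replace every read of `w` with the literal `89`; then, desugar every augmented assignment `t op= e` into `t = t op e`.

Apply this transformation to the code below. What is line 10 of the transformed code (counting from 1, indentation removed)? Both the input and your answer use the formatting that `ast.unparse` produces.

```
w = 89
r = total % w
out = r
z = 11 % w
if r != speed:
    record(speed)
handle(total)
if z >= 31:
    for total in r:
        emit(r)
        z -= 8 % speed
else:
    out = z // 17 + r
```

z = z - 8 % speed

Transformed code:
r = total % 89
out = r
z = 11 % 89
if r != speed:
    record(speed)
handle(total)
if z >= 31:
    for total in r:
        emit(r)
        z = z - 8 % speed
else:
    out = z // 17 + r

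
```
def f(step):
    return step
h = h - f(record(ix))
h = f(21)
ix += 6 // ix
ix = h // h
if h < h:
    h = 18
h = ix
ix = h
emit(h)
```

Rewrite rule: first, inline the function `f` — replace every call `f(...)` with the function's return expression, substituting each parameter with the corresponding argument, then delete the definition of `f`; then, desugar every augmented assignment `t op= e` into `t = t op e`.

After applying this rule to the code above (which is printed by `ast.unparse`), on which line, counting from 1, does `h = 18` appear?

6

Transformed code:
h = h - record(ix)
h = 21
ix = ix + 6 // ix
ix = h // h
if h < h:
    h = 18
h = ix
ix = h
emit(h)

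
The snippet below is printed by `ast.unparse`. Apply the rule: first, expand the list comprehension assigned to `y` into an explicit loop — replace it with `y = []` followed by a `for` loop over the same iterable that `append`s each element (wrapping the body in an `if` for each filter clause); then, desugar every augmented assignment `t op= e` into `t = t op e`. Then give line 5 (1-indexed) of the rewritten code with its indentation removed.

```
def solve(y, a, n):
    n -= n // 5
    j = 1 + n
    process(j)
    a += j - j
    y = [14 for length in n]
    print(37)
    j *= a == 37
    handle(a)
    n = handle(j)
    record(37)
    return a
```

Transformed code:
def solve(y, a, n):
    n = n - n // 5
    j = 1 + n
    process(j)
    a = a + (j - j)
    y = []
    for length in n:
        y.append(14)
    print(37)
    j = j * (a == 37)
    handle(a)
    n = handle(j)
    record(37)
    return a

a = a + (j - j)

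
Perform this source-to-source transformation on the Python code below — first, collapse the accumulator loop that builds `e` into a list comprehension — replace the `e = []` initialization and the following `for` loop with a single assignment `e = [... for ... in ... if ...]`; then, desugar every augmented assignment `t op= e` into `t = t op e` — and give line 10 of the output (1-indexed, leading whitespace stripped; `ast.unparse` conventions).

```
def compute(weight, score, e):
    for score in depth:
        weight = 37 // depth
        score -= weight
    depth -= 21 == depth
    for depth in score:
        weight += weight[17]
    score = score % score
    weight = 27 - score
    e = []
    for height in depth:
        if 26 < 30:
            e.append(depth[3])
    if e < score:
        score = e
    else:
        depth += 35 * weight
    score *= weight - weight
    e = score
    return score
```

e = [depth[3] for height in depth if 26 < 30]

Transformed code:
def compute(weight, score, e):
    for score in depth:
        weight = 37 // depth
        score = score - weight
    depth = depth - (21 == depth)
    for depth in score:
        weight = weight + weight[17]
    score = score % score
    weight = 27 - score
    e = [depth[3] for height in depth if 26 < 30]
    if e < score:
        score = e
    else:
        depth = depth + 35 * weight
    score = score * (weight - weight)
    e = score
    return score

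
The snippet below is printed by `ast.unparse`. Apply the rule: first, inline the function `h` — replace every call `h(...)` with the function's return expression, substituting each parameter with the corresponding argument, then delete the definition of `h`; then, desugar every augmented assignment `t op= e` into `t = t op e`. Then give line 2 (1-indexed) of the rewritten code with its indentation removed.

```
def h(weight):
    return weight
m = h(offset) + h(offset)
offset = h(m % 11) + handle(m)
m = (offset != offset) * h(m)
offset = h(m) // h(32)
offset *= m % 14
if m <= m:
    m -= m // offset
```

offset = m % 11 + handle(m)

Transformed code:
m = offset + offset
offset = m % 11 + handle(m)
m = (offset != offset) * m
offset = m // 32
offset = offset * (m % 14)
if m <= m:
    m = m - m // offset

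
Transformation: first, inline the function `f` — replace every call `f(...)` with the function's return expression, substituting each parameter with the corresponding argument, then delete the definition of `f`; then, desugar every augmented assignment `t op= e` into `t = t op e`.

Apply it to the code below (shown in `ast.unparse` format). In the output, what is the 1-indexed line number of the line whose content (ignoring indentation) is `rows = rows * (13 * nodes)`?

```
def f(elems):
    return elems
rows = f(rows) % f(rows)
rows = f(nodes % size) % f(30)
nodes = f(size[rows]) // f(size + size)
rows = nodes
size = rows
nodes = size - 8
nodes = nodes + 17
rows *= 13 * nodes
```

8

Transformed code:
rows = rows % rows
rows = nodes % size % 30
nodes = size[rows] // (size + size)
rows = nodes
size = rows
nodes = size - 8
nodes = nodes + 17
rows = rows * (13 * nodes)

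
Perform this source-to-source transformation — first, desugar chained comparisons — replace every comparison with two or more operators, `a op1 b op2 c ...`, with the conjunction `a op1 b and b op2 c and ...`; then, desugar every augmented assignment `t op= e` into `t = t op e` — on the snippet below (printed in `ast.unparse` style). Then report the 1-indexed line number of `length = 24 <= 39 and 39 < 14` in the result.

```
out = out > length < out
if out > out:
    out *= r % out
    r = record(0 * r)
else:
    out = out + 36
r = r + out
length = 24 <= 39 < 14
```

Transformed code:
out = out > length and length < out
if out > out:
    out = out * (r % out)
    r = record(0 * r)
else:
    out = out + 36
r = r + out
length = 24 <= 39 and 39 < 14

8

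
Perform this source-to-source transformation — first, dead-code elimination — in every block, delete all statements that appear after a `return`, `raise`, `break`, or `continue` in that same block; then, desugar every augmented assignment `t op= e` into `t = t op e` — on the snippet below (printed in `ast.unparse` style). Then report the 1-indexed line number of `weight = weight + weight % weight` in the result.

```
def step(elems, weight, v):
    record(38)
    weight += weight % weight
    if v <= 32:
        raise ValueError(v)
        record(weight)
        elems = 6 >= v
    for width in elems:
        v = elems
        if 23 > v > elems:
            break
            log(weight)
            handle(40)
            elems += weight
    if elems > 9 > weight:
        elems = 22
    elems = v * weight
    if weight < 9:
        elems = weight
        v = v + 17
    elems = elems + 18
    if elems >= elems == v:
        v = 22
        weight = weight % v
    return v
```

3

Transformed code:
def step(elems, weight, v):
    record(38)
    weight = weight + weight % weight
    if v <= 32:
        raise ValueError(v)
    for width in elems:
        v = elems
        if 23 > v > elems:
            break
    if elems > 9 > weight:
        elems = 22
    elems = v * weight
    if weight < 9:
        elems = weight
        v = v + 17
    elems = elems + 18
    if elems >= elems == v:
        v = 22
        weight = weight % v
    return v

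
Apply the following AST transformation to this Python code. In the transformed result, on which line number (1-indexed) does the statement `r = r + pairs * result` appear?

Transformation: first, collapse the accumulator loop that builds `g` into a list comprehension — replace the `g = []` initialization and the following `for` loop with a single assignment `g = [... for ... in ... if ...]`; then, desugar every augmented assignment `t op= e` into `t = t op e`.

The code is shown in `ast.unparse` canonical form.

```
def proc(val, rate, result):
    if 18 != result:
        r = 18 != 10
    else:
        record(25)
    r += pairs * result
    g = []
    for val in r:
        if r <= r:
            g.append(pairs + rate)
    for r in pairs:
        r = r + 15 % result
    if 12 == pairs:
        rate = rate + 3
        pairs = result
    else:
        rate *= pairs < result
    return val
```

6

Transformed code:
def proc(val, rate, result):
    if 18 != result:
        r = 18 != 10
    else:
        record(25)
    r = r + pairs * result
    g = [pairs + rate for val in r if r <= r]
    for r in pairs:
        r = r + 15 % result
    if 12 == pairs:
        rate = rate + 3
        pairs = result
    else:
        rate = rate * (pairs < result)
    return val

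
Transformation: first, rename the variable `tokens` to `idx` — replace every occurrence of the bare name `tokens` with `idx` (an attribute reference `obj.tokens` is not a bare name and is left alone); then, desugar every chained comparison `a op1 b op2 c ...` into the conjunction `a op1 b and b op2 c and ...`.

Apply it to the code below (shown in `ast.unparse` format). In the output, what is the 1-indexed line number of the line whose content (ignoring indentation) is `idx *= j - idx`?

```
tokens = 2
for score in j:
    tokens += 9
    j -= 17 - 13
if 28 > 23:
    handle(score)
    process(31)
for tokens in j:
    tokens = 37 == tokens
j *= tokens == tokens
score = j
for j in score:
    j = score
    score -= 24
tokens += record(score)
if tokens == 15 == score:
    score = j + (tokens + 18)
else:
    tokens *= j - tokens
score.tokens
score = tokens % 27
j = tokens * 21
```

Transformed code:
idx = 2
for score in j:
    idx += 9
    j -= 17 - 13
if 28 > 23:
    handle(score)
    process(31)
for idx in j:
    idx = 37 == idx
j *= idx == idx
score = j
for j in score:
    j = score
    score -= 24
idx += record(score)
if idx == 15 and 15 == score:
    score = j + (idx + 18)
else:
    idx *= j - idx
score.tokens
score = idx % 27
j = idx * 21

19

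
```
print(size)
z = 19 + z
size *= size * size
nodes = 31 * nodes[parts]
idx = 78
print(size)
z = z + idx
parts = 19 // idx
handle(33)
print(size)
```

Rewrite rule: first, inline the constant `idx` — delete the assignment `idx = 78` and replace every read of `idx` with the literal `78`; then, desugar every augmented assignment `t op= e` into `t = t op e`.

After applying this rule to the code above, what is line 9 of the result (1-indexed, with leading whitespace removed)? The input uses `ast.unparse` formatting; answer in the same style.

print(size)

Transformed code:
print(size)
z = 19 + z
size = size * (size * size)
nodes = 31 * nodes[parts]
print(size)
z = z + 78
parts = 19 // 78
handle(33)
print(size)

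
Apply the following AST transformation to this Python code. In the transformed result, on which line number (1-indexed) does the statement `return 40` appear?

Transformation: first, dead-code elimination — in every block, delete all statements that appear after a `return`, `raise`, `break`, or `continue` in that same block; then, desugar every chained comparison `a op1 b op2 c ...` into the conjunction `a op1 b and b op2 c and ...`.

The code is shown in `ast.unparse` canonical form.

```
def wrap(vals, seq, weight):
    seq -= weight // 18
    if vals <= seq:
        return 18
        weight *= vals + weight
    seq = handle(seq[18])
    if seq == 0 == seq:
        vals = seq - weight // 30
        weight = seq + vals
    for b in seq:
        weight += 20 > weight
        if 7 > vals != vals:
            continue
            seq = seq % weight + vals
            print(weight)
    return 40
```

13

Transformed code:
def wrap(vals, seq, weight):
    seq -= weight // 18
    if vals <= seq:
        return 18
    seq = handle(seq[18])
    if seq == 0 and 0 == seq:
        vals = seq - weight // 30
        weight = seq + vals
    for b in seq:
        weight += 20 > weight
        if 7 > vals and vals != vals:
            continue
    return 40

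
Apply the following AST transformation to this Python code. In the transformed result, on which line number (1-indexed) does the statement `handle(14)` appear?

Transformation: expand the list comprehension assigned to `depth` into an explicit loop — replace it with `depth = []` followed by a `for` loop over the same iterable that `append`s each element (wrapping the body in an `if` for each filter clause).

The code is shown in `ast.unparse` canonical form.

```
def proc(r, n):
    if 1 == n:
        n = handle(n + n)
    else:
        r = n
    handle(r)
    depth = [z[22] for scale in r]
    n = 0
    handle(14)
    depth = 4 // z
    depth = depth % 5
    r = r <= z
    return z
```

Transformed code:
def proc(r, n):
    if 1 == n:
        n = handle(n + n)
    else:
        r = n
    handle(r)
    depth = []
    for scale in r:
        depth.append(z[22])
    n = 0
    handle(14)
    depth = 4 // z
    depth = depth % 5
    r = r <= z
    return z

11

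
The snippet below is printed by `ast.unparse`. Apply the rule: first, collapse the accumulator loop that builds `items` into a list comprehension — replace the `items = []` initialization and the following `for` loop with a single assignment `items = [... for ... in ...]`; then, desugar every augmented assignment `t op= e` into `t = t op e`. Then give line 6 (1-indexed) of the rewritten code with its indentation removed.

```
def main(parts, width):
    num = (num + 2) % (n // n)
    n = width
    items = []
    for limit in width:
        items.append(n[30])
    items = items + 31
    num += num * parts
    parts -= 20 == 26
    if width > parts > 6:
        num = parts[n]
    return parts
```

Transformed code:
def main(parts, width):
    num = (num + 2) % (n // n)
    n = width
    items = [n[30] for limit in width]
    items = items + 31
    num = num + num * parts
    parts = parts - (20 == 26)
    if width > parts > 6:
        num = parts[n]
    return parts

num = num + num * parts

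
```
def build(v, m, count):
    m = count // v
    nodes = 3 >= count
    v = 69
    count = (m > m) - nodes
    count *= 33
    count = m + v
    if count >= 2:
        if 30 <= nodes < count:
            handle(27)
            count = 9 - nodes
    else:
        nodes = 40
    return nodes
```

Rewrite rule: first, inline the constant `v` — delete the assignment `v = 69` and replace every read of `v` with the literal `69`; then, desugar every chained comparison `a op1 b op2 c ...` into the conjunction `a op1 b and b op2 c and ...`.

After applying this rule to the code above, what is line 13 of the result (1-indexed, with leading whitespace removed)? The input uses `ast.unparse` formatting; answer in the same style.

Transformed code:
def build(v, m, count):
    m = count // 69
    nodes = 3 >= count
    count = (m > m) - nodes
    count *= 33
    count = m + 69
    if count >= 2:
        if 30 <= nodes and nodes < count:
            handle(27)
            count = 9 - nodes
    else:
        nodes = 40
    return nodes

return nodes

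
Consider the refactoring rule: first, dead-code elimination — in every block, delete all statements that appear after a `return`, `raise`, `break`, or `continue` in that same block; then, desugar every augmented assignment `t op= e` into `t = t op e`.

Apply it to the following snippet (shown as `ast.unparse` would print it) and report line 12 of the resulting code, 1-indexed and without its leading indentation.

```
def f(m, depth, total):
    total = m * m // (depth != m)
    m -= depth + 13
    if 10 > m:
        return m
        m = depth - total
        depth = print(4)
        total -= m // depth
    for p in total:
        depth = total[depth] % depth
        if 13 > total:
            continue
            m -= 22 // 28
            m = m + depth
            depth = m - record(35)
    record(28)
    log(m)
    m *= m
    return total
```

m = m * m

Transformed code:
def f(m, depth, total):
    total = m * m // (depth != m)
    m = m - (depth + 13)
    if 10 > m:
        return m
    for p in total:
        depth = total[depth] % depth
        if 13 > total:
            continue
    record(28)
    log(m)
    m = m * m
    return total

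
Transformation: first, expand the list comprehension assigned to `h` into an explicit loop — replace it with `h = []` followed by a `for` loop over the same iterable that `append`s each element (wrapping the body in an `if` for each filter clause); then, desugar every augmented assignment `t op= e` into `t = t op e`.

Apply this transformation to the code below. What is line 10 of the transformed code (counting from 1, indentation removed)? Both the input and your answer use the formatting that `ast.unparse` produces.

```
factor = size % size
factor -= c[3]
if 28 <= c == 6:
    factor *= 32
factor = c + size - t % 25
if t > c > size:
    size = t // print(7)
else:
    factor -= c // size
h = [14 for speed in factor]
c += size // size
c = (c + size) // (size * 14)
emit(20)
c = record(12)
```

Transformed code:
factor = size % size
factor = factor - c[3]
if 28 <= c == 6:
    factor = factor * 32
factor = c + size - t % 25
if t > c > size:
    size = t // print(7)
else:
    factor = factor - c // size
h = []
for speed in factor:
    h.append(14)
c = c + size // size
c = (c + size) // (size * 14)
emit(20)
c = record(12)

h = []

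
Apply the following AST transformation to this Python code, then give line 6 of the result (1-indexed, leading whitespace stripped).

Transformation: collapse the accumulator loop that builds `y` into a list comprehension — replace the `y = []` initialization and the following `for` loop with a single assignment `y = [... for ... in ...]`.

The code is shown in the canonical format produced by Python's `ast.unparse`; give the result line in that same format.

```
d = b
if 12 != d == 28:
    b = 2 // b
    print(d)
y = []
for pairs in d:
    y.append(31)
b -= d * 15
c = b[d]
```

b -= d * 15

Transformed code:
d = b
if 12 != d == 28:
    b = 2 // b
    print(d)
y = [31 for pairs in d]
b -= d * 15
c = b[d]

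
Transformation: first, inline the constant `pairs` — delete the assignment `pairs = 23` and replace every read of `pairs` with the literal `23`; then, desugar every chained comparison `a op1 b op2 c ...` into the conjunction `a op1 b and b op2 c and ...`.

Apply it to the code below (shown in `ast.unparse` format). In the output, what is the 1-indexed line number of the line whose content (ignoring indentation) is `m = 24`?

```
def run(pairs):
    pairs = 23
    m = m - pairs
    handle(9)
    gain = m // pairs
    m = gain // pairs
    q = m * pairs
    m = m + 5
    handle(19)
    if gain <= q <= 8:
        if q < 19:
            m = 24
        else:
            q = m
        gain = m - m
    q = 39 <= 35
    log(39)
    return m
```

Transformed code:
def run(pairs):
    m = m - 23
    handle(9)
    gain = m // 23
    m = gain // 23
    q = m * 23
    m = m + 5
    handle(19)
    if gain <= q and q <= 8:
        if q < 19:
            m = 24
        else:
            q = m
        gain = m - m
    q = 39 <= 35
    log(39)
    return m

11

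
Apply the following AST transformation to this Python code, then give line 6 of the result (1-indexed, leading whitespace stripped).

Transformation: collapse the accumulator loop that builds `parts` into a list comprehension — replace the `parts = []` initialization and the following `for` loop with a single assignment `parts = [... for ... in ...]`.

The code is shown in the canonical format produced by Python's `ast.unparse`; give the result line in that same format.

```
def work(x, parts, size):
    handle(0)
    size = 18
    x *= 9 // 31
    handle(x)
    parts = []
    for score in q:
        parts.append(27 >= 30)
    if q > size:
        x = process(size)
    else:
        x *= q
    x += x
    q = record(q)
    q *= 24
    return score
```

Transformed code:
def work(x, parts, size):
    handle(0)
    size = 18
    x *= 9 // 31
    handle(x)
    parts = [27 >= 30 for score in q]
    if q > size:
        x = process(size)
    else:
        x *= q
    x += x
    q = record(q)
    q *= 24
    return score

parts = [27 >= 30 for score in q]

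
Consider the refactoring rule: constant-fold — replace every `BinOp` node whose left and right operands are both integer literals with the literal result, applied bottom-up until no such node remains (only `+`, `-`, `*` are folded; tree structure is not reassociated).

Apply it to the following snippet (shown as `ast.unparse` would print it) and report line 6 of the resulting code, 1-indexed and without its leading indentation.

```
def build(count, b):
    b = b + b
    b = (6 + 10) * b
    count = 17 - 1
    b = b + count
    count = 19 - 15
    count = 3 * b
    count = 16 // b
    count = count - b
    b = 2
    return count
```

Transformed code:
def build(count, b):
    b = b + b
    b = 16 * b
    count = 16
    b = b + count
    count = 4
    count = 3 * b
    count = 16 // b
    count = count - b
    b = 2
    return count

count = 4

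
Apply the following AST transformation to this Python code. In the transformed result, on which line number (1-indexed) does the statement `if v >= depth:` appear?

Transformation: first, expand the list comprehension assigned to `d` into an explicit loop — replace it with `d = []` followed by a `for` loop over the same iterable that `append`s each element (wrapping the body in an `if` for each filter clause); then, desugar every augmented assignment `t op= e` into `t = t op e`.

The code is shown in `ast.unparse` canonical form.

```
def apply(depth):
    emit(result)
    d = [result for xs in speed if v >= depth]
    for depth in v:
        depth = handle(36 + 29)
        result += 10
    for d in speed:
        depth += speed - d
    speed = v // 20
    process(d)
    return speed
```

Transformed code:
def apply(depth):
    emit(result)
    d = []
    for xs in speed:
        if v >= depth:
            d.append(result)
    for depth in v:
        depth = handle(36 + 29)
        result = result + 10
    for d in speed:
        depth = depth + (speed - d)
    speed = v // 20
    process(d)
    return speed

5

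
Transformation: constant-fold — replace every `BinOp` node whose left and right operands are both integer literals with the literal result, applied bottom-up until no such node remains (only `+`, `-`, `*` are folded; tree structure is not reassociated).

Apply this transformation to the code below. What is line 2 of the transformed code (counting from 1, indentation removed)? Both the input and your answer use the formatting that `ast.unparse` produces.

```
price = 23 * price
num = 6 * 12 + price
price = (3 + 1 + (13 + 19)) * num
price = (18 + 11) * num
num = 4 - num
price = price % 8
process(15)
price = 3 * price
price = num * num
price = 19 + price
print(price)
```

num = 72 + price

Transformed code:
price = 23 * price
num = 72 + price
price = 36 * num
price = 29 * num
num = 4 - num
price = price % 8
process(15)
price = 3 * price
price = num * num
price = 19 + price
print(price)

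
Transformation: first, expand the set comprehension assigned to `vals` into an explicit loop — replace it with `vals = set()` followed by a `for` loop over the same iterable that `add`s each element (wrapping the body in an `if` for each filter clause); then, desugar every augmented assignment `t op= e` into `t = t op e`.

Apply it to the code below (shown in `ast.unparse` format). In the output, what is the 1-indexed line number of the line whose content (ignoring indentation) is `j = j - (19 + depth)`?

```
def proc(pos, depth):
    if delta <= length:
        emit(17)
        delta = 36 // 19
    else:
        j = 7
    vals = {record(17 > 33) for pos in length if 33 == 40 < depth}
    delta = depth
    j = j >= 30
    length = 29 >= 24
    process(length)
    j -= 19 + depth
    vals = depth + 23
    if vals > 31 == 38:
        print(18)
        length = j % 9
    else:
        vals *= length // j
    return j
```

Transformed code:
def proc(pos, depth):
    if delta <= length:
        emit(17)
        delta = 36 // 19
    else:
        j = 7
    vals = set()
    for pos in length:
        if 33 == 40 < depth:
            vals.add(record(17 > 33))
    delta = depth
    j = j >= 30
    length = 29 >= 24
    process(length)
    j = j - (19 + depth)
    vals = depth + 23
    if vals > 31 == 38:
        print(18)
        length = j % 9
    else:
        vals = vals * (length // j)
    return j

15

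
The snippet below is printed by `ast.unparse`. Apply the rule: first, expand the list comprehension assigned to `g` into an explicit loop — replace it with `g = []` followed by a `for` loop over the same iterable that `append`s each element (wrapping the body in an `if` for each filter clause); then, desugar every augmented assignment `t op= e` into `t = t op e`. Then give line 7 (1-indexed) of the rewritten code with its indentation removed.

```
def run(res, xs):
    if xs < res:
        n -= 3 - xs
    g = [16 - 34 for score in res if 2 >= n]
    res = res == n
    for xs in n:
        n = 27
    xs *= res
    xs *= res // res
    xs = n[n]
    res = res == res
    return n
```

Transformed code:
def run(res, xs):
    if xs < res:
        n = n - (3 - xs)
    g = []
    for score in res:
        if 2 >= n:
            g.append(16 - 34)
    res = res == n
    for xs in n:
        n = 27
    xs = xs * res
    xs = xs * (res // res)
    xs = n[n]
    res = res == res
    return n

g.append(16 - 34)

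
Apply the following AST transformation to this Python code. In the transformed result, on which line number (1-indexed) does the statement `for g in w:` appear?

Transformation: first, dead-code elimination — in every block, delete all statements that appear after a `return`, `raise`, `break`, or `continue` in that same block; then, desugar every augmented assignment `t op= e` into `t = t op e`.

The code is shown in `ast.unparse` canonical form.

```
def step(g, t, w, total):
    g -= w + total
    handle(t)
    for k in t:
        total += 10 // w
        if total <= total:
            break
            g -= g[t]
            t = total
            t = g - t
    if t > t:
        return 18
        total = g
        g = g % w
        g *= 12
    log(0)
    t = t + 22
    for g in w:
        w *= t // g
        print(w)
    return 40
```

12

Transformed code:
def step(g, t, w, total):
    g = g - (w + total)
    handle(t)
    for k in t:
        total = total + 10 // w
        if total <= total:
            break
    if t > t:
        return 18
    log(0)
    t = t + 22
    for g in w:
        w = w * (t // g)
        print(w)
    return 40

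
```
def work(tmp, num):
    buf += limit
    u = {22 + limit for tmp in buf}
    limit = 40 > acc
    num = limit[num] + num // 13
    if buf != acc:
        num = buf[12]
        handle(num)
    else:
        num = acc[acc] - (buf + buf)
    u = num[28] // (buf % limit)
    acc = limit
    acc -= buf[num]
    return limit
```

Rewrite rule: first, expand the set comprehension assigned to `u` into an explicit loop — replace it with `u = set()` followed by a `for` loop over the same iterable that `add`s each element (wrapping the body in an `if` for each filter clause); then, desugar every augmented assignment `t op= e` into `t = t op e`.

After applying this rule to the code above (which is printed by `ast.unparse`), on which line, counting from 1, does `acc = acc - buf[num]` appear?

Transformed code:
def work(tmp, num):
    buf = buf + limit
    u = set()
    for tmp in buf:
        u.add(22 + limit)
    limit = 40 > acc
    num = limit[num] + num // 13
    if buf != acc:
        num = buf[12]
        handle(num)
    else:
        num = acc[acc] - (buf + buf)
    u = num[28] // (buf % limit)
    acc = limit
    acc = acc - buf[num]
    return limit

15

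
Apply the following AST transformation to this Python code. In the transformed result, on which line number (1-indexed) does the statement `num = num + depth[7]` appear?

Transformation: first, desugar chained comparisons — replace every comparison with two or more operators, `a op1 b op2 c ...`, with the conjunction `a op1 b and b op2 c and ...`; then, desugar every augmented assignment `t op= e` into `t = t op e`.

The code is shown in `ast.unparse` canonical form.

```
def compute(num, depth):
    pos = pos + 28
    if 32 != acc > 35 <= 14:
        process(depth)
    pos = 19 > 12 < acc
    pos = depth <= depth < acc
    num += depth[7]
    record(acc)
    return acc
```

7

Transformed code:
def compute(num, depth):
    pos = pos + 28
    if 32 != acc and acc > 35 and (35 <= 14):
        process(depth)
    pos = 19 > 12 and 12 < acc
    pos = depth <= depth and depth < acc
    num = num + depth[7]
    record(acc)
    return acc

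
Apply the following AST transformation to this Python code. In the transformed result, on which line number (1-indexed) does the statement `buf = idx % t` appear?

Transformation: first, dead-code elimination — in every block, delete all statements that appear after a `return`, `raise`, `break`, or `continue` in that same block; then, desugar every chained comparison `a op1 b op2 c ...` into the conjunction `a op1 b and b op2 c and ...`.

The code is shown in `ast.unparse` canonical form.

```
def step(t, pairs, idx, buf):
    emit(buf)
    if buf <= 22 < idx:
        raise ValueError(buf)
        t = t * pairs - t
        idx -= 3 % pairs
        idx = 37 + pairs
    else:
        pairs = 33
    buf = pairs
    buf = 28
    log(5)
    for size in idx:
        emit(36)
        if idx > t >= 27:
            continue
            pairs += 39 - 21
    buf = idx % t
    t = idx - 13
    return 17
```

14

Transformed code:
def step(t, pairs, idx, buf):
    emit(buf)
    if buf <= 22 and 22 < idx:
        raise ValueError(buf)
    else:
        pairs = 33
    buf = pairs
    buf = 28
    log(5)
    for size in idx:
        emit(36)
        if idx > t and t >= 27:
            continue
    buf = idx % t
    t = idx - 13
    return 17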